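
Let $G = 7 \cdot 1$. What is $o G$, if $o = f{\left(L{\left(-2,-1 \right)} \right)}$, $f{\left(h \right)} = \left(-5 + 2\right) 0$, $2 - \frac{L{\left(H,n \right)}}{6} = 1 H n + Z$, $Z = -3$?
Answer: $0$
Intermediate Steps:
$L{\left(H,n \right)} = 30 - 6 H n$ ($L{\left(H,n \right)} = 12 - 6 \left(1 H n - 3\right) = 12 - 6 \left(H n - 3\right) = 12 - 6 \left(-3 + H n\right) = 12 - \left(-18 + 6 H n\right) = 30 - 6 H n$)
$G = 7$
$f{\left(h \right)} = 0$ ($f{\left(h \right)} = \left(-3\right) 0 = 0$)
$o = 0$
$o G = 0 \cdot 7 = 0$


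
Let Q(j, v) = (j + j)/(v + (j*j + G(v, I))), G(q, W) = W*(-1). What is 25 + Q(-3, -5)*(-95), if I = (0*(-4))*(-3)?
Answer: 335/2 ≈ 167.50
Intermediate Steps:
I = 0 (I = 0*(-3) = 0)
G(q, W) = -W
Q(j, v) = 2*j/(v + j²) (Q(j, v) = (j + j)/(v + (j*j - 1*0)) = (2*j)/(v + (j² + 0)) = (2*j)/(v + j²) = 2*j/(v + j²))
25 + Q(-3, -5)*(-95) = 25 + (2*(-3)/(-5 + (-3)²))*(-95) = 25 + (2*(-3)/(-5 + 9))*(-95) = 25 + (2*(-3)/4)*(-95) = 25 + (2*(-3)*(¼))*(-95) = 25 - 3/2*(-95) = 25 + 285/2 = 335/2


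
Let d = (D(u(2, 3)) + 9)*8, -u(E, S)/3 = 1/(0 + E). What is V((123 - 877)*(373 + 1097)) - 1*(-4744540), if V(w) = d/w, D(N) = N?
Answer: 87645887419/18473 ≈ 4.7445e+6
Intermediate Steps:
u(E, S) = -3/E (u(E, S) = -3/(0 + E) = -3/E)
d = 60 (d = (-3/2 + 9)*8 = (15/2)*8 = 60)
V(w) = 60/w
V((123 - 877)*(373 + 1097)) - 1*(-4744540) = 60/(((123 - 877)*(373 + 1097))) - 1*(-4744540) = 60/((-754*1470)) + 4744540 = 60/(-1108380) + 4744540 = 60*(-1/1108380) + 4744540 = -1/18473 + 4744540 = 87645887419/18473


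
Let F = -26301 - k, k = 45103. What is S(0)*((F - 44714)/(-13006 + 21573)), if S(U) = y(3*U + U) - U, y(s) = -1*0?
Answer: 0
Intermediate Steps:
F = -71404 (F = -26301 - 1*45103 = -26301 - 45103 = -71404)
y(s) = 0
S(U) = -U (S(U) = 0 - U = -U)
S(0)*((F - 44714)/(-13006 + 21573)) = (-1*0)*((-71404 - 44714)/(-13006 + 21573)) = 0*(-116118/8567) = 0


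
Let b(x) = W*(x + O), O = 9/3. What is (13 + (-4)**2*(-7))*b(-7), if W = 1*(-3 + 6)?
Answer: 1188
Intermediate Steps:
O = 3 (O = 9*(1/3) = 3)
W = 3 (W = 1*3 = 3)
b(x) = 9 + 3*x (b(x) = 3*(x + 3) = 3*(3 + x) = 9 + 3*x)
(13 + (-4)**2*(-7))*b(-7) = (13 + (-4)**2*(-7))*(9 + 3*(-7)) = (13 + 16*(-7))*(9 - 21) = (13 - 112)*(-12) = -99*(-12) = 1188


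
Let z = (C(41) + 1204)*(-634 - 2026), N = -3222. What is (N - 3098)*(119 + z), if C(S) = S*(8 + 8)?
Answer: 31268079920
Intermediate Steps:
C(S) = 16*S (C(S) = S*16 = 16*S)
z = -4947600 (z = (16*41 + 1204)*(-634 - 2026) = (656 + 1204)*(-2660) = 1860*(-2660) = -4947600)
(N - 3098)*(119 + z) = (-3222 - 3098)*(119 - 4947600) = -6320*(-4947481) = 31268079920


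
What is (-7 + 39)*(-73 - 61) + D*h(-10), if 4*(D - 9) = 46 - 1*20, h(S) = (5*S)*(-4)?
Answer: -1188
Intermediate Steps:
h(S) = -20*S
D = 31/2 (D = 9 + (46 - 1*20)/4 = 9 + (46 - 20)/4 = 9 + (¼)*26 = 9 + 13/2 = 31/2 ≈ 15.500)
(-7 + 39)*(-73 - 61) + D*h(-10) = (-7 + 39)*(-73 - 61) + 31*(-20*(-10))/2 = 32*(-134) + (31/2)*200 = -4288 + 3100 = -1188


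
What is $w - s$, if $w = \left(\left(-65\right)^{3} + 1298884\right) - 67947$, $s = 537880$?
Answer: $418432$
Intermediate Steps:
$w = 956312$ ($w = \left(-274625 + 1298884\right) - 67947 = 1024259 - 67947 = 956312$)
$w - s = 956312 - 537880 = 418432$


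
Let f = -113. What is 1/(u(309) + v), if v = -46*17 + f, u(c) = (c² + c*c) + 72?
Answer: 1/190139 ≈ 5.2593e-6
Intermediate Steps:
u(c) = 72 + 2*c² (u(c) = (c² + c²) + 72 = 2*c² + 72 = 72 + 2*c²)
v = -895 (v = -46*17 - 113 = -782 - 113 = -895)
1/(u(309) + v) = 1/((72 + 2*309²) - 895) = 1/((72 + 2*95481) - 895) = 1/((72 + 190962) - 895) = 1/(191034 - 895) = 1/190139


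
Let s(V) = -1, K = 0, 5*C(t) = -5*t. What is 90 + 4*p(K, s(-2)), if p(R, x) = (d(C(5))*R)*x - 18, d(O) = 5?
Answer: 18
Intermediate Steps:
C(t) = -t (C(t) = (-5*t)/5 = -t)
p(R, x) = -18 + 5*R*x (p(R, x) = (5*R)*x - 18 = 5*R*x - 18 = -18 + 5*R*x)
90 + 4*p(K, s(-2)) = 90 + 4*(-18 + 5*0*(-1)) = 90 + 4*(-18 + 0) = 90 + 4*(-18) = 90 - 72 = 18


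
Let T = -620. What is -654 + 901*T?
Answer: -559274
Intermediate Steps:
-654 + 901*T = -654 + 901*(-620) = -654 - 558620 = -559274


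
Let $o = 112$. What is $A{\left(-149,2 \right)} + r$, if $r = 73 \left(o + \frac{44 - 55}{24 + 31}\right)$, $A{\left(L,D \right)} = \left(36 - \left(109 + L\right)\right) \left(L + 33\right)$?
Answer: $- \frac{3273}{5} \approx -654.6$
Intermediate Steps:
$A{\left(L,D \right)} = \left(-73 - L\right) \left(33 + L\right)$
$r = \frac{40807}{5}$ ($r = 73 \left(112 + \frac{44 - 55}{24 + 31}\right) = 73 \left(112 - \frac{11}{55}\right) = 73 \left(112 - \frac{1}{5}\right) = 73 \cdot \frac{559}{5} = \frac{40807}{5} \approx 8161.4$)
$A{\left(-149,2 \right)} + r = \left(-2409 - \left(-149\right)^{2} - -15794\right) + \frac{40807}{5} = \left(-2409 - 22201 + 15794\right) + \frac{40807}{5} = -8816 + \frac{40807}{5} = - \frac{3273}{5}$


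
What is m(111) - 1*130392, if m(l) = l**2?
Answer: -118071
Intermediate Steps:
m(111) - 1*130392 = 111**2 - 1*130392 = 12321 - 130392 = -118071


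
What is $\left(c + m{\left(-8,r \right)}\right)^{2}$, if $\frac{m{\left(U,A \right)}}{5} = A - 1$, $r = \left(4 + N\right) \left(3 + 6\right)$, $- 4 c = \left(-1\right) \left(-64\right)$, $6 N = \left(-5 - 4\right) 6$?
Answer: $60516$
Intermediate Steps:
$N = -9$ ($N = \frac{\left(-5 - 4\right) 6}{6} = \frac{\left(-9\right) 6}{6} = \frac{1}{6} \left(-54\right) = -9$)
$c = -16$ ($c = - \frac{\left(-1\right) \left(-64\right)}{4} = \left(- \frac{1}{4}\right) 64 = -16$)
$r = -45$ ($r = \left(4 - 9\right) \left(3 + 6\right) = \left(-5\right) 9 = -45$)
$m{\left(U,A \right)} = -5 + 5 A$ ($m{\left(U,A \right)} = 5 \left(A - 1\right) = 5 \left(-1 + A\right) = -5 + 5 A$)
$\left(c + m{\left(-8,r \right)}\right)^{2} = \left(-16 + \left(-5 + 5 \left(-45\right)\right)\right)^{2} = \left(-16 - 230\right)^{2} = \left(-246\right)^{2} = 60516$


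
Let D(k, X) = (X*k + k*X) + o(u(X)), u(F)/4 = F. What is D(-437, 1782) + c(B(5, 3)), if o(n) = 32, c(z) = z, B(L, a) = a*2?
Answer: -1557430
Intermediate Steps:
B(L, a) = 2*a
u(F) = 4*F
D(k, X) = 32 + 2*X*k (D(k, X) = (X*k + k*X) + 32 = (X*k + X*k) + 32 = 2*X*k + 32 = 32 + 2*X*k)
D(-437, 1782) + c(B(5, 3)) = (32 + 2*1782*(-437)) + 2*3 = (32 - 1557468) + 6 = -1557436 + 6 = -1557430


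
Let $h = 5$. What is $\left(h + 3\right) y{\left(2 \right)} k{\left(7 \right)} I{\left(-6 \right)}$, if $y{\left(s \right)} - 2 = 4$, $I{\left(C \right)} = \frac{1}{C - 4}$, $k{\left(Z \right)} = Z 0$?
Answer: $0$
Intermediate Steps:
$k{\left(Z \right)} = 0$
$I{\left(C \right)} = \frac{1}{-4 + C}$
$y{\left(s \right)} = 6$ ($y{\left(s \right)} = 2 + 4 = 6$)
$\left(h + 3\right) y{\left(2 \right)} k{\left(7 \right)} I{\left(-6 \right)} = \frac{\left(5 + 3\right) 6 \cdot 0}{-4 - 6} = \frac{8 \cdot 6 \cdot 0}{-10} = 48 \cdot 0 \left(- \frac{1}{10}\right) = 0 \left(- \frac{1}{10}\right) = 0$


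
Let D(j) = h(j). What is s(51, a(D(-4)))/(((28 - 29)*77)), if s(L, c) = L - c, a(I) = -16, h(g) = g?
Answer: -67/77 ≈ -0.87013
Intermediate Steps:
D(j) = j
s(51, a(D(-4)))/(((28 - 29)*77)) = (51 - 1*(-16))/(((28 - 29)*77)) = (51 + 16)/((-1*77)) = 67/(-77) = 67*(-1/77) = -67/77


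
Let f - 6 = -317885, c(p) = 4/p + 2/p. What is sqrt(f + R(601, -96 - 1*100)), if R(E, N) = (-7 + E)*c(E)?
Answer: I*sqrt(114816070715)/601 ≈ 563.8*I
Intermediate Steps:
c(p) = 6/p
f = -317879 (f = 6 - 317885 = -317879)
R(E, N) = 6*(-7 + E)/E (R(E, N) = (-7 + E)*(6/E) = 6*(-7 + E)/E)
sqrt(f + R(601, -96 - 1*100)) = sqrt(-317879 + (6 - 42/601)) = sqrt(-317879 + 3564/601) = sqrt(-191041715/601) = I*sqrt(114816070715)/601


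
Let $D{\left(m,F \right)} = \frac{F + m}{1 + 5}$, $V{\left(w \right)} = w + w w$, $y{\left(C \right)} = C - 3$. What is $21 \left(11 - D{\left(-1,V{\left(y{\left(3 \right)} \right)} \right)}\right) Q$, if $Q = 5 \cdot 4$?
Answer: $4690$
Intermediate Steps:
$y{\left(C \right)} = -3 + C$
$V{\left(w \right)} = w + w^{2}$
$D{\left(m,F \right)} = \frac{F}{6} + \frac{m}{6}$ ($D{\left(m,F \right)} = \frac{F + m}{6} = \left(F + m\right) \frac{1}{6} = \frac{F}{6} + \frac{m}{6}$)
$Q = 20$
$21 \left(11 - D{\left(-1,V{\left(y{\left(3 \right)} \right)} \right)}\right) Q = 21 \left(11 - \left(\frac{\left(-3 + 3\right) \left(1 + \left(-3 + 3\right)\right)}{6} + \frac{1}{6} \left(-1\right)\right)\right) 20 = 21 \left(11 - \left(\frac{0 \left(1 + 0\right)}{6} - \frac{1}{6}\right)\right) 20 = 21 \left(11 - \left(\frac{0 \cdot 1}{6} - \frac{1}{6}\right)\right) 20 = 21 \left(11 - \left(\frac{1}{6} \cdot 0 - \frac{1}{6}\right)\right) 20 = 21 \left(11 - \left(0 - \frac{1}{6}\right)\right) 20 = 21 \left(11 - - \frac{1}{6}\right) 20 = 21 \left(11 + \frac{1}{6}\right) 20 = 21 \cdot \frac{67}{6} \cdot 20 = \frac{469}{2} \cdot 20 = 4690$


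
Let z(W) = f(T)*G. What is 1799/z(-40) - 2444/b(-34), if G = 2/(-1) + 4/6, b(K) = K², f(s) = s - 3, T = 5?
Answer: -1564621/2312 ≈ -676.74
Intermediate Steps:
f(s) = -3 + s
G = -4/3 (G = 2*(-1) + 4*(⅙) = -2 + ⅔ = -4/3 ≈ -1.3333)
z(W) = -8/3 (z(W) = (-3 + 5)*(-4/3) = 2*(-4/3) = -8/3)
1799/z(-40) - 2444/b(-34) = 1799/(-8/3) - 2444/((-34)²) = 1799*(-3/8) - 2444/1156 = -5397/8 - 2444*1/1156 = -5397/8 - 611/289 = -1564621/2312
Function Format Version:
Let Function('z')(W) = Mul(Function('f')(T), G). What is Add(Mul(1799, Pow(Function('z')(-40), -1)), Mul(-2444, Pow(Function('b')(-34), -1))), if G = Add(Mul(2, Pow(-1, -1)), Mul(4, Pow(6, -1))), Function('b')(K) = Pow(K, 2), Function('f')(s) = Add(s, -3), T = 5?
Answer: Rational(-1564621, 2312) ≈ -676.74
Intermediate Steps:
Function('f')(s) = Add(-3, s)
G = Rational(-4, 3) (G = Add(Mul(2, -1), Mul(4, Rational(1, 6))) = Add(-2, Rational(2, 3)) = Rational(-4, 3) ≈ -1.3333)
Function('z')(W) = Rational(-8, 3) (Function('z')(W) = Mul(Add(-3, 5), Rational(-4, 3)) = Mul(2, Rational(-4, 3)) = Rational(-8, 3))
Add(Mul(1799, Pow(Function('z')(-40), -1)), Mul(-2444, Pow(Function('b')(-34), -1))) = Add(Mul(1799, Pow(Rational(-8, 3), -1)), Mul(-2444, Pow(Pow(-34, 2), -1))) = Add(Mul(1799, Rational(-3, 8)), Mul(-2444, Pow(1156, -1))) = Add(Rational(-5397, 8), Mul(-2444, Rational(1, 1156))) = Add(Rational(-5397, 8), Rational(-611, 289)) = Rational(-1564621, 2312)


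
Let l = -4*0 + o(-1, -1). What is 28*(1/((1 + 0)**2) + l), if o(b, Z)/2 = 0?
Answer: 28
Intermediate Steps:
o(b, Z) = 0 (o(b, Z) = 2*0 = 0)
l = 0 (l = -4*0 + 0 = 0 + 0 = 0)
28*(1/((1 + 0)**2) + l) = 28*(1/((1 + 0)**2) + 0) = 28*(1/(1**2) + 0) = 28*(1/1 + 0) = 28*(1 + 0) = 28*1 = 28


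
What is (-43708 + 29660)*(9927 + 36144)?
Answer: -647205408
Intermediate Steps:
(-43708 + 29660)*(9927 + 36144) = -14048*46071 = -647205408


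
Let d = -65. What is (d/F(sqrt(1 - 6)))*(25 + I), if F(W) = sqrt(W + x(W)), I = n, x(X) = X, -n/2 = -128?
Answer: 3653*sqrt(2)*5**(3/4)*I**(3/2)/2 ≈ -6107.3 + 6107.3*I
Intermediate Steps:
n = 256 (n = -2*(-128) = 256)
I = 256
F(W) = sqrt(2)*sqrt(W) (F(W) = sqrt(W + W) = sqrt(2*W) = sqrt(2)*sqrt(W))
(d/F(sqrt(1 - 6)))*(25 + I) = (-65*sqrt(2)/(2*(1 - 6)**(1/4)))*(25 + 256) = -65*(-(-5)**(3/4)*sqrt(2)/10)*281 = -65*(-sqrt(2)*5**(3/4)*I**(3/2)/10)*281 = -(-13)*sqrt(2)*5**(3/4)*I**(3/2)/2*281 = (13*sqrt(2)*5**(3/4)*I**(3/2)/2)*281 = 3653*sqrt(2)*5**(3/4)*I**(3/2)/2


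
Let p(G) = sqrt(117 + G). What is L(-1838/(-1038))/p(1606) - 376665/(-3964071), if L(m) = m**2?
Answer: 125555/1321357 + 844561*sqrt(1723)/464109003 ≈ 0.17056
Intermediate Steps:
L(-1838/(-1038))/p(1606) - 376665/(-3964071) = (-1838/(-1038))**2/(sqrt(117 + 1606)) - 376665/(-3964071) = (-1838*(-1/1038))**2/(sqrt(1723)) - 376665*(-1/3964071) = (919/519)**2*(sqrt(1723)/1723) + 125555/1321357 = 844561*(sqrt(1723)/1723)/269361 + 125555/1321357 = 844561*sqrt(1723)/464109003 + 125555/1321357 = 125555/1321357 + 844561*sqrt(1723)/464109003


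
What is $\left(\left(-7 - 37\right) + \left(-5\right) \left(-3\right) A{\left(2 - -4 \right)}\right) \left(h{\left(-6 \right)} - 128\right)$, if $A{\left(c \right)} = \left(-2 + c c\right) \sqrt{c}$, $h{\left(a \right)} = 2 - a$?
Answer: $5280 - 61200 \sqrt{6} \approx -1.4463 \cdot 10^{5}$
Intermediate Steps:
$A{\left(c \right)} = \sqrt{c} \left(-2 + c^{2}\right)$ ($A{\left(c \right)} = \left(-2 + c^{2}\right) \sqrt{c} = \sqrt{c} \left(-2 + c^{2}\right)$)
$\left(\left(-7 - 37\right) + \left(-5\right) \left(-3\right) A{\left(2 - -4 \right)}\right) \left(h{\left(-6 \right)} - 128\right) = \left(\left(-7 - 37\right) + \left(-5\right) \left(-3\right) \sqrt{2 - -4} \left(-2 + \left(2 - -4\right)^{2}\right)\right) \left(\left(2 - -6\right) - 128\right) = \left(-44 + 15 \sqrt{2 + 4} \left(-2 + \left(2 + 4\right)^{2}\right)\right) \left(\left(2 + 6\right) - 128\right) = \left(-44 + 15 \sqrt{6} \left(-2 + 6^{2}\right)\right) \left(8 - 128\right) = \left(-44 + 15 \sqrt{6} \left(-2 + 36\right)\right) \left(-120\right) = \left(-44 + 15 \sqrt{6} \cdot 34\right) \left(-120\right) = \left(-44 + 15 \cdot 34 \sqrt{6}\right) \left(-120\right) = \left(-44 + 510 \sqrt{6}\right) \left(-120\right) = 5280 - 61200 \sqrt{6}$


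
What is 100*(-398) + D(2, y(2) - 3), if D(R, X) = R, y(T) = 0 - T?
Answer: -39798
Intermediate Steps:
y(T) = -T
100*(-398) + D(2, y(2) - 3) = 100*(-398) + 2 = -39800 + 2 = -39798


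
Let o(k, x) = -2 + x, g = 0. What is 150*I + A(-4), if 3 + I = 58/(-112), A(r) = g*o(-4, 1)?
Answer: -14775/28 ≈ -527.68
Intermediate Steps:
A(r) = 0 (A(r) = 0*(-2 + 1) = 0*(-1) = 0)
I = -197/56 (I = -3 + 58/(-112) = -3 + 58*(-1/112) = -3 - 29/56 = -197/56 ≈ -3.5179)
150*I + A(-4) = 150*(-197/56) + 0 = -14775/28 + 0 = -14775/28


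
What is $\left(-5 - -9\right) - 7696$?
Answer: $-7692$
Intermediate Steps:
$\left(-5 - -9\right) - 7696 = \left(-5 + 9\right) - 7696 = 4 - 7696 = -7692$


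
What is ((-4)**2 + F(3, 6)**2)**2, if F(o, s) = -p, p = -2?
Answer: 400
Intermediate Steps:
F(o, s) = 2 (F(o, s) = -1*(-2) = 2)
((-4)**2 + F(3, 6)**2)**2 = ((-4)**2 + 2**2)**2 = (16 + 4)**2 = 20**2 = 400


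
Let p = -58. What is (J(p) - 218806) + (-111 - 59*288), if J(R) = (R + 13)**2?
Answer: -233884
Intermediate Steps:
J(R) = (13 + R)**2
(J(p) - 218806) + (-111 - 59*288) = ((13 - 58)**2 - 218806) + (-111 - 59*288) = ((-45)**2 - 218806) + (-111 - 16992) = (2025 - 218806) - 17103 = -216781 - 17103 = -233884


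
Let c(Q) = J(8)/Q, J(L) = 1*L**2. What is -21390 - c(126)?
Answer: -1347602/63 ≈ -21391.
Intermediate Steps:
J(L) = L**2
c(Q) = 64/Q (c(Q) = 8**2/Q = 64/Q)
-21390 - c(126) = -21390 - 64/126 = -21390 - 1*32/63 = -21390 - 32/63 = -1347602/63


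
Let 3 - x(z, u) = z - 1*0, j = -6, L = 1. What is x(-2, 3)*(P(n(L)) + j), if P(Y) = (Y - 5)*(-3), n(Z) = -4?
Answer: 105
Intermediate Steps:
x(z, u) = 3 - z (x(z, u) = 3 - (z - 1*0) = 3 - (z + 0) = 3 - z)
P(Y) = 15 - 3*Y (P(Y) = (-5 + Y)*(-3) = 15 - 3*Y)
x(-2, 3)*(P(n(L)) + j) = (3 - 1*(-2))*((15 - 3*(-4)) - 6) = (3 + 2)*((15 + 12) - 6) = 5*(27 - 6) = 5*21 = 105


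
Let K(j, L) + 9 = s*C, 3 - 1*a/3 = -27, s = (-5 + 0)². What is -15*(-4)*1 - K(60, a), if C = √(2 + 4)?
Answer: 69 - 25*√6 ≈ 7.7628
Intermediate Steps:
s = 25 (s = (-5)² = 25)
C = √6 ≈ 2.4495
a = 90 (a = 9 - 3*(-27) = 9 + 81 = 90)
K(j, L) = -9 + 25*√6
-15*(-4)*1 - K(60, a) = -15*(-4)*1 - (-9 + 25*√6) = 60*1 + (9 - 25*√6) = 60 + (9 - 25*√6) = 69 - 25*√6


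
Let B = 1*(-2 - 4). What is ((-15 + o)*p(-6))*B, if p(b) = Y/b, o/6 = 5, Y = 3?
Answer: 45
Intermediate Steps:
o = 30 (o = 6*5 = 30)
p(b) = 3/b
B = -6 (B = 1*(-6) = -6)
((-15 + o)*p(-6))*B = ((-15 + 30)*(3/(-6)))*(-6) = (15*(3*(-⅙)))*(-6) = (15*(-½))*(-6) = -15/2*(-6) = 45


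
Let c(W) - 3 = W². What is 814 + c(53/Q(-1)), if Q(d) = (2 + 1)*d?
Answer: 10162/9 ≈ 1129.1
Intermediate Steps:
Q(d) = 3*d
c(W) = 3 + W²
814 + c(53/Q(-1)) = 814 + (3 + (53/((3*(-1))))²) = 814 + (3 + (53/(-3))²) = 814 + (3 + (53*(-⅓))²) = 814 + (3 + (-53/3)²) = 814 + (3 + 2809/9) = 814 + 2836/9 = 10162/9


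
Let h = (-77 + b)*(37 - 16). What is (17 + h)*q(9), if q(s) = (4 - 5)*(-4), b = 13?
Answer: -5308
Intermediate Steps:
q(s) = 4 (q(s) = -1*(-4) = 4)
h = -1344 (h = (-77 + 13)*(37 - 16) = -64*21 = -1344)
(17 + h)*q(9) = (17 - 1344)*4 = -1327*4 = -5308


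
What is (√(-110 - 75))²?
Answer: -185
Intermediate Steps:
(√(-110 - 75))² = (√(-185))² = (I*√185)² = -185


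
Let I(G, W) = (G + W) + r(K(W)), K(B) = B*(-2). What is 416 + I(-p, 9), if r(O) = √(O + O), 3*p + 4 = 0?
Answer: 1279/3 + 6*I ≈ 426.33 + 6.0*I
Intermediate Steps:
p = -4/3 (p = -4/3 + (⅓)*0 = -4/3 + 0 = -4/3 ≈ -1.3333)
K(B) = -2*B
r(O) = √2*√O (r(O) = √(2*O) = √2*√O)
I(G, W) = G + W + 2*√(-W) (I(G, W) = (G + W) + √2*√(-2*W) = (G + W) + √2*(√2*√(-W)) = (G + W) + 2*√(-W) = G + W + 2*√(-W))
416 + I(-p, 9) = 416 + (-1*(-4/3) + 9 + 2*√(-1*9)) = 416 + (4/3 + 9 + 2*√(-9)) = 416 + (4/3 + 9 + 2*(3*I)) = 416 + (4/3 + 9 + 6*I) = 416 + (31/3 + 6*I) = 1279/3 + 6*I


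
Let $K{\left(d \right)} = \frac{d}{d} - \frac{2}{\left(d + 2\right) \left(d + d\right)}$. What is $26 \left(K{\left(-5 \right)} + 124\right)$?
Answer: $\frac{48724}{15} \approx 3248.3$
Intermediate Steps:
$K{\left(d \right)} = 1 - \frac{1}{d \left(2 + d\right)}$ ($K{\left(d \right)} = 1 - \frac{2}{\left(2 + d\right) 2 d} = 1 - \frac{2}{2 d \left(2 + d\right)} = 1 - 2 \frac{1}{2 d \left(2 + d\right)} = 1 - \frac{1}{d \left(2 + d\right)}$)
$26 \left(K{\left(-5 \right)} + 124\right) = 26 \left(\frac{-1 + \left(-5\right)^{2} + 2 \left(-5\right)}{\left(-5\right) \left(2 - 5\right)} + 124\right) = 26 \left(- \frac{-1 + 25 - 10}{5 \left(-3\right)} + 124\right) = 26 \left(\left(- \frac{1}{5}\right) \left(- \frac{1}{3}\right) 14 + 124\right) = 26 \left(\frac{14}{15} + 124\right) = 26 \cdot \frac{1874}{15} = \frac{48724}{15}$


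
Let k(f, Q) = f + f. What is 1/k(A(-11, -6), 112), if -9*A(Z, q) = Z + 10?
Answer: 9/2 ≈ 4.5000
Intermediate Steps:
A(Z, q) = -10/9 - Z/9 (A(Z, q) = -(Z + 10)/9 = -(10 + Z)/9 = -10/9 - Z/9)
k(f, Q) = 2*f
1/k(A(-11, -6), 112) = 1/(2*(-10/9 - ⅑*(-11))) = 1/(2*(-10/9 + 11/9)) = 1/(2*(⅑)) = 1/(2/9) = 9/2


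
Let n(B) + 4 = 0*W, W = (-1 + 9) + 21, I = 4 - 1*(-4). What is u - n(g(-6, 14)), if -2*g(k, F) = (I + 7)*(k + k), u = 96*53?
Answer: 5092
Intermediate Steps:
u = 5088
I = 8 (I = 4 + 4 = 8)
g(k, F) = -15*k (g(k, F) = -(8 + 7)*(k + k)/2 = -15*2*k/2 = -15*k)
W = 29 (W = 8 + 21 = 29)
n(B) = -4 (n(B) = -4 + 0*29 = -4 + 0 = -4)
u - n(g(-6, 14)) = 5088 - 1*(-4) = 5088 + 4 = 5092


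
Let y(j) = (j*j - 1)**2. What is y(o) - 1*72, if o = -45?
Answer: 4096504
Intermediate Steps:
y(j) = (-1 + j**2)**2 (y(j) = (j**2 - 1)**2 = (-1 + j**2)**2)
y(o) - 1*72 = (-1 + (-45)**2)**2 - 1*72 = (-1 + 2025)**2 - 72 = 2024**2 - 72 = 4096576 - 72 = 4096504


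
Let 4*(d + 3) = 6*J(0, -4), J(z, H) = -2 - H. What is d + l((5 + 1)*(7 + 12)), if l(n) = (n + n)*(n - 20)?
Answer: 21432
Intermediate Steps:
l(n) = 2*n*(-20 + n) (l(n) = (2*n)*(-20 + n) = 2*n*(-20 + n))
d = 0 (d = -3 + (6*(-2 - 1*(-4)))/4 = -3 + (6*(-2 + 4))/4 = -3 + (6*2)/4 = -3 + (1/4)*12 = -3 + 3 = 0)
d + l((5 + 1)*(7 + 12)) = 0 + 2*((5 + 1)*(7 + 12))*(-20 + (5 + 1)*(7 + 12)) = 0 + 2*(6*19)*(-20 + 6*19) = 0 + 2*114*(-20 + 114) = 0 + 2*114*94 = 0 + 21432 = 21432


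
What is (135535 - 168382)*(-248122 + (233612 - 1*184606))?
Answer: 6540363252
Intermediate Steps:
(135535 - 168382)*(-248122 + (233612 - 1*184606)) = -32847*(-248122 + (233612 - 184606)) = -32847*(-248122 + 49006) = -32847*(-199116) = 6540363252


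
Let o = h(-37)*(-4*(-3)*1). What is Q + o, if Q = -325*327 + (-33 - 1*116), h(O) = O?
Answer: -106868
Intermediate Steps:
Q = -106424 (Q = -106275 + (-33 - 116) = -106275 - 149 = -106424)
o = -444 (o = -37*(-4*(-3)) = -444 ≈ -444.00)
Q + o = -106424 - 444 = -106868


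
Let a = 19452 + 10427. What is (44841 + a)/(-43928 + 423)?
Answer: -14944/8701 ≈ -1.7175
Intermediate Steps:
a = 29879
(44841 + a)/(-43928 + 423) = (44841 + 29879)/(-43928 + 423) = 74720/(-43505) = 74720*(-1/43505) = -14944/8701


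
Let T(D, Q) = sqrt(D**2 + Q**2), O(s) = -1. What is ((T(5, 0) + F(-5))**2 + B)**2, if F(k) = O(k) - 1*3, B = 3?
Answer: 16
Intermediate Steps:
F(k) = -4 (F(k) = -1 - 1*3 = -1 - 3 = -4)
((T(5, 0) + F(-5))**2 + B)**2 = ((sqrt(5**2 + 0**2) - 4)**2 + 3)**2 = ((sqrt(25 + 0) - 4)**2 + 3)**2 = ((sqrt(25) - 4)**2 + 3)**2 = ((5 - 4)**2 + 3)**2 = (1**2 + 3)**2 = (1 + 3)**2 = 4**2 = 16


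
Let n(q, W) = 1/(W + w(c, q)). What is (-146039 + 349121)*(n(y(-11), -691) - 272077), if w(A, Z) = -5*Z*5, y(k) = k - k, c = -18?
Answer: -38180473651056/691 ≈ -5.5254e+10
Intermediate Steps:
y(k) = 0
w(A, Z) = -25*Z
n(q, W) = 1/(W - 25*q)
(-146039 + 349121)*(n(y(-11), -691) - 272077) = (-146039 + 349121)*(1/(-691 - 25*0) - 272077) = 203082*(1/(-691 + 0) - 272077) = 203082*(1/(-691) - 272077) = 203082*(-1/691 - 272077) = 203082*(-188005208/691) = -38180473651056/691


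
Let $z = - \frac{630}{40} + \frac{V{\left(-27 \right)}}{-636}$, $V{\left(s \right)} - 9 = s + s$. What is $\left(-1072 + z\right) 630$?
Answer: $- \frac{36317610}{53} \approx -6.8524 \cdot 10^{5}$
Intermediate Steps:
$V{\left(s \right)} = 9 + 2 s$ ($V{\left(s \right)} = 9 + \left(s + s\right) = 9 + 2 s$)
$z = - \frac{831}{53}$ ($z = - \frac{630}{40} + \frac{9 + 2 \left(-27\right)}{-636} = \left(-630\right) \frac{1}{40} + \left(9 - 54\right) \left(- \frac{1}{636}\right) = - \frac{63}{4} - - \frac{15}{212} = - \frac{63}{4} + \frac{15}{212} = - \frac{831}{53} \approx -15.679$)
$\left(-1072 + z\right) 630 = \left(-1072 - \frac{831}{53}\right) 630 = \left(- \frac{57647}{53}\right) 630 = - \frac{36317610}{53}$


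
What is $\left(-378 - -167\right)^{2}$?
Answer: $44521$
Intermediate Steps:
$\left(-378 - -167\right)^{2} = \left(-378 + 167\right)^{2} = \left(-211\right)^{2} = 44521$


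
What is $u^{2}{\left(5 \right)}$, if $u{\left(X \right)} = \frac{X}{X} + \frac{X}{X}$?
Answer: $4$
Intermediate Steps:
$u{\left(X \right)} = 2$ ($u{\left(X \right)} = 1 + 1 = 2$)
$u^{2}{\left(5 \right)} = 2^{2} = 4$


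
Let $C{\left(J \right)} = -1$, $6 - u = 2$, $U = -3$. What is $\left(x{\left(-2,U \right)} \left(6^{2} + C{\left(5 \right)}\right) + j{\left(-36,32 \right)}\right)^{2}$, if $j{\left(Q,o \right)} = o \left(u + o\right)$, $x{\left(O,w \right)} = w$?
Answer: $1096209$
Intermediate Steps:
$u = 4$ ($u = 6 - 2 = 4$)
$j{\left(Q,o \right)} = o \left(4 + o\right)$
$\left(x{\left(-2,U \right)} \left(6^{2} + C{\left(5 \right)}\right) + j{\left(-36,32 \right)}\right)^{2} = \left(- 3 \left(6^{2} - 1\right) + 32 \left(4 + 32\right)\right)^{2} = \left(- 3 \left(36 - 1\right) + 32 \cdot 36\right)^{2} = \left(\left(-3\right) 35 + 1152\right)^{2} = \left(-105 + 1152\right)^{2} = 1047^{2} = 1096209$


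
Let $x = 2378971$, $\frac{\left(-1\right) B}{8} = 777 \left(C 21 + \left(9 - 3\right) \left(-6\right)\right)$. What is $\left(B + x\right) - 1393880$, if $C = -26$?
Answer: $4602803$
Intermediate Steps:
$B = 3617712$ ($B = - 8 \cdot 777 \left(\left(-26\right) 21 + \left(9 - 3\right) \left(-6\right)\right) = - 8 \cdot 777 \left(-546 + 6 \left(-6\right)\right) = - 8 \cdot 777 \left(-546 - 36\right) = - 8 \cdot 777 \left(-582\right) = \left(-8\right) \left(-452214\right) = 3617712$)
$\left(B + x\right) - 1393880 = \left(3617712 + 2378971\right) - 1393880 = 5996683 - 1393880 = 4602803$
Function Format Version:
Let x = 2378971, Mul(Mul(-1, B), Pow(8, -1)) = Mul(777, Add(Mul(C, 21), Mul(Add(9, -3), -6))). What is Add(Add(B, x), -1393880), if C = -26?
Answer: 4602803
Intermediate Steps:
B = 3617712 (B = Mul(-8, Mul(777, Add(Mul(-26, 21), Mul(Add(9, -3), -6)))) = Mul(-8, Mul(777, Add(-546, Mul(6, -6)))) = Mul(-8, Mul(777, Add(-546, -36))) = Mul(-8, Mul(777, -582)) = Mul(-8, -452214) = 3617712)
Add(Add(B, x), -1393880) = Add(Add(3617712, 2378971), -1393880) = Add(5996683, -1393880) = 4602803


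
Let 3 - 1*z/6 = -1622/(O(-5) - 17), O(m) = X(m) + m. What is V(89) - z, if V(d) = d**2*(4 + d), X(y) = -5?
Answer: 6632959/9 ≈ 7.3700e+5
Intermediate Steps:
O(m) = -5 + m
z = -3082/9 (z = 18 - (-9732)/((-5 - 5) - 17) = 18 - (-9732)/(-10 - 17) = 18 - (-9732)/(-27) = 18 - (-9732)*(-1)/27 = 18 - 6*1622/27 = 18 - 3244/9 = -3082/9 ≈ -342.44)
V(89) - z = 89**2*(4 + 89) - 1*(-3082/9) = 7921*93 + 3082/9 = 736653 + 3082/9 = 6632959/9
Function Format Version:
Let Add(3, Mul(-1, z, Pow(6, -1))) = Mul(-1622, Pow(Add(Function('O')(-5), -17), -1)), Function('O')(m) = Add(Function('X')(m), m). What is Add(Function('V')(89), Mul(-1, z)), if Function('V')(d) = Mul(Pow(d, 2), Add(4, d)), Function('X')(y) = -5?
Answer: Rational(6632959, 9) ≈ 7.3700e+5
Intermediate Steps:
Function('O')(m) = Add(-5, m)
z = Rational(-3082, 9) (z = Add(18, Mul(-6, Mul(-1622, Pow(Add(Add(-5, -5), -17), -1)))) = Add(18, Mul(-6, Mul(-1622, Pow(Add(-10, -17), -1)))) = Add(18, Mul(-6, Mul(-1622, Pow(-27, -1)))) = Add(18, Mul(-6, Mul(-1622, Rational(-1, 27)))) = Add(18, Mul(-6, Rational(1622, 27))) = Add(18, Rational(-3244, 9)) = Rational(-3082, 9) ≈ -342.44)
Add(Function('V')(89), Mul(-1, z)) = Add(Mul(Pow(89, 2), Add(4, 89)), Mul(-1, Rational(-3082, 9))) = Add(Mul(7921, 93), Rational(3082, 9)) = Add(736653, Rational(3082, 9)) = Rational(6632959, 9)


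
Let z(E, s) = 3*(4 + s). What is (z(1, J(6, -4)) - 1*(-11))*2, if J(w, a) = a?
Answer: 22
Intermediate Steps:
z(E, s) = 12 + 3*s
(z(1, J(6, -4)) - 1*(-11))*2 = ((12 + 3*(-4)) - 1*(-11))*2 = ((12 - 12) + 11)*2 = (0 + 11)*2 = 11*2 = 22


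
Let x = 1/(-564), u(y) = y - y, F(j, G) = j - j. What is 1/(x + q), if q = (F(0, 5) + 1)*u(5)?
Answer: -564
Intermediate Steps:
F(j, G) = 0
u(y) = 0
x = -1/564 ≈ -0.0017731
q = 0 (q = (0 + 1)*0 = 1*0 = 0)
1/(x + q) = 1/(-1/564 + 0) = 1/(-1/564) = -564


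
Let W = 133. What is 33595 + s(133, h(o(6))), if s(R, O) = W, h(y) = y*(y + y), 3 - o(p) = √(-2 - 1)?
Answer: 33728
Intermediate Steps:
o(p) = 3 - I*√3 (o(p) = 3 - √(-2 - 1) = 3 - √(-3) = 3 - I*√3)
h(y) = 2*y² (h(y) = y*(2*y) = 2*y²)
s(R, O) = 133
33595 + s(133, h(o(6))) = 33595 + 133 = 33728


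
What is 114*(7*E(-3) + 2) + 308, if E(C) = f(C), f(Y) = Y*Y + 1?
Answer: 8516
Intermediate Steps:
f(Y) = 1 + Y² (f(Y) = Y² + 1 = 1 + Y²)
E(C) = 1 + C²
114*(7*E(-3) + 2) + 308 = 114*(7*(1 + (-3)²) + 2) + 308 = 114*(7*(1 + 9) + 2) + 308 = 114*(7*10 + 2) + 308 = 114*(70 + 2) + 308 = 114*72 + 308 = 8208 + 308 = 8516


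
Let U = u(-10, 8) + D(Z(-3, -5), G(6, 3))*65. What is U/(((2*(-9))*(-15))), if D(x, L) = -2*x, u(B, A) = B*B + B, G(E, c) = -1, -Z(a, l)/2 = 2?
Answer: 61/27 ≈ 2.2593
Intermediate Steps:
Z(a, l) = -4 (Z(a, l) = -2*2 = -4)
u(B, A) = B + B² (u(B, A) = B² + B = B + B²)
U = 610 (U = -10*(1 - 10) - 2*(-4)*65 = -10*(-9) + 8*65 = 90 + 520 = 610)
U/(((2*(-9))*(-15))) = 610/(((2*(-9))*(-15))) = 610/((-18*(-15))) = 610/270 = 610*(1/270) = 61/27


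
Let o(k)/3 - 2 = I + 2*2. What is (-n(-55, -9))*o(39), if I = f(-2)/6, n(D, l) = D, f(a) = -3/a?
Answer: 4125/4 ≈ 1031.3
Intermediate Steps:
I = ¼ (I = -3/(-2)/6 = -3*(-½)*(⅙) = (3/2)*(⅙) = ¼ ≈ 0.25000)
o(k) = 75/4 (o(k) = 6 + 3*(¼ + 2*2) = 6 + 3*(¼ + 4) = 6 + 3*(17/4) = 6 + 51/4 = 75/4)
(-n(-55, -9))*o(39) = -1*(-55)*(75/4) = 55*(75/4) = 4125/4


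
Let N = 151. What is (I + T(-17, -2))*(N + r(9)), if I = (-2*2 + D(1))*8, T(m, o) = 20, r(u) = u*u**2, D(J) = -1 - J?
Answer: -24640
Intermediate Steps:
r(u) = u**3
I = -48 (I = (-2*2 + (-1 - 1*1))*8 = (-4 + (-1 - 1))*8 = (-4 - 2)*8 = -6*8 = -48)
(I + T(-17, -2))*(N + r(9)) = (-48 + 20)*(151 + 9**3) = -28*(151 + 729) = -28*880 = -24640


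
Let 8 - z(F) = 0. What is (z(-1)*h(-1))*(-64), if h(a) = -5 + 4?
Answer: 512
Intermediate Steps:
h(a) = -1
z(F) = 8 (z(F) = 8 - 1*0 = 8 + 0 = 8)
(z(-1)*h(-1))*(-64) = (8*(-1))*(-64) = -8*(-64) = 512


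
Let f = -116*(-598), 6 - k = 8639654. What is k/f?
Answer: -1079956/8671 ≈ -124.55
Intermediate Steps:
k = -8639648 (k = 6 - 1*8639654 = 6 - 8639654 = -8639648)
f = 69368
k/f = -8639648/69368 = -8639648*1/69368 = -1079956/8671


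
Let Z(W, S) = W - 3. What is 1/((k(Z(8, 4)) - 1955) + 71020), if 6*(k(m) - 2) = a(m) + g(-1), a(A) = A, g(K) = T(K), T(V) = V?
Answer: 3/207203 ≈ 1.4479e-5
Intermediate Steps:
Z(W, S) = -3 + W
g(K) = K
k(m) = 11/6 + m/6 (k(m) = 2 + (m - 1)/6 = 2 + (-1 + m)/6 = 2 + (-⅙ + m/6) = 11/6 + m/6)
1/((k(Z(8, 4)) - 1955) + 71020) = 1/(((11/6 + (-3 + 8)/6) - 1955) + 71020) = 1/(((11/6 + (⅙)*5) - 1955) + 71020) = 1/(((11/6 + ⅚) - 1955) + 71020) = 1/((8/3 - 1955) + 71020) = 1/(-5857/3 + 71020) = 1/(207203/3) = 3/207203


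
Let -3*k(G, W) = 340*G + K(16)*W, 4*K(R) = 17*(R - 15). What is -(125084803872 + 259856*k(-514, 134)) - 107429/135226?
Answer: -2707861100814851/19318 ≈ -1.4017e+11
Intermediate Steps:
K(R) = -255/4 + 17*R/4 (K(R) = (17*(R - 15))/4 = (17*(-15 + R))/4 = (-255 + 17*R)/4 = -255/4 + 17*R/4)
k(G, W) = -340*G/3 - 17*W/12 (k(G, W) = -(340*G + (-255/4 + (17/4)*16)*W)/3 = -(340*G + (-255/4 + 68)*W)/3 = -(340*G + 17*W/4)/3 = -340*G/3 - 17*W/12)
-(125084803872 + 259856*k(-514, 134)) - 107429/135226 = -259856/(1/((-340/3*(-514) - 17/12*134) + 481362)) - 107429/135226 = -259856/(1/((174760/3 - 1139/6) + 481362)) - 107429*1/135226 = -259856/(1/(116127/2 + 481362)) - 15347/19318 = -259856/(1/(1078851/2)) - 15347/19318 = -259856/2/1078851 - 15347/19318 = -259856*1078851/2 - 15347/19318 = -140172952728 - 15347/19318 = -2707861100814851/19318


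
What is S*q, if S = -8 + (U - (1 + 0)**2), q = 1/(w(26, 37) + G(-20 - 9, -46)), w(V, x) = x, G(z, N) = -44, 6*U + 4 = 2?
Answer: 4/3 ≈ 1.3333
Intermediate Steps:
U = -1/3 (U = -2/3 + (1/6)*2 = -2/3 + 1/3 = -1/3 ≈ -0.33333)
q = -1/7 (q = 1/(37 - 44) = 1/(-7) = -1/7 ≈ -0.14286)
S = -28/3 (S = -8 + (-1/3 - (1 + 0)**2) = -8 + (-1/3 - 1*1**2) = -8 + (-1/3 - 1*1) = -8 + (-1/3 - 1) = -8 - 4/3 = -28/3 ≈ -9.3333)
S*q = -28/3*(-1/7) = 4/3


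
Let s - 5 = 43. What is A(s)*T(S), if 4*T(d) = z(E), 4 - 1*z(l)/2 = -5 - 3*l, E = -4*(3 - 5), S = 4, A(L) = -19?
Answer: -627/2 ≈ -313.50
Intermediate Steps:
s = 48 (s = 5 + 43 = 48)
E = 8 (E = -4*(-2) = 8)
z(l) = 18 + 6*l (z(l) = 8 - 2*(-5 - 3*l) = 8 + (10 + 6*l) = 18 + 6*l)
T(d) = 33/2 (T(d) = (18 + 6*8)/4 = (18 + 48)/4 = (¼)*66 = 33/2)
A(s)*T(S) = -19*33/2 = -627/2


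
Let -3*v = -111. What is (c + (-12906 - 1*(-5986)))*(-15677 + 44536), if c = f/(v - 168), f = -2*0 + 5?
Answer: -26161404975/131 ≈ -1.9971e+8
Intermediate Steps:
v = 37 (v = -⅓*(-111) = 37)
f = 5 (f = 0 + 5 = 5)
c = -5/131 (c = 5/(37 - 168) = 5/(-131) = -1/131*5 = -5/131 ≈ -0.038168)
(c + (-12906 - 1*(-5986)))*(-15677 + 44536) = (-5/131 + (-12906 - 1*(-5986)))*(-15677 + 44536) = (-5/131 + (-12906 + 5986))*28859 = (-5/131 - 6920)*28859 = -906525/131*28859 = -26161404975/131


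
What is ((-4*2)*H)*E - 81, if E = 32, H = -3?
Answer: 687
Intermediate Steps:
((-4*2)*H)*E - 81 = (-4*2*(-3))*32 - 81 = -8*(-3)*32 - 81 = 24*32 - 81 = 768 - 81 = 687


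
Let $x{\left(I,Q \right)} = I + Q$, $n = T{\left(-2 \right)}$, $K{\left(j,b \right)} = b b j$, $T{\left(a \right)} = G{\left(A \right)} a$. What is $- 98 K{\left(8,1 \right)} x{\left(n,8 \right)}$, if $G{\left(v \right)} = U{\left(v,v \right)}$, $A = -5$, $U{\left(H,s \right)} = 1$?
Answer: $-4704$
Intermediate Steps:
$G{\left(v \right)} = 1$
$T{\left(a \right)} = a$ ($T{\left(a \right)} = 1 a = a$)
$K{\left(j,b \right)} = j b^{2}$ ($K{\left(j,b \right)} = b^{2} j = j b^{2}$)
$n = -2$
$- 98 K{\left(8,1 \right)} x{\left(n,8 \right)} = - 98 \cdot 8 \cdot 1^{2} \left(-2 + 8\right) = - 98 \cdot 8 \cdot 1 \cdot 6 = \left(-98\right) 8 \cdot 6 = \left(-784\right) 6 = -4704$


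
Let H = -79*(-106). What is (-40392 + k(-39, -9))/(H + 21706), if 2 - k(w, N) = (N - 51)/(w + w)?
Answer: -13127/9776 ≈ -1.3428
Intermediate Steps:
k(w, N) = 2 - (-51 + N)/(2*w) (k(w, N) = 2 - (N - 51)/(w + w) = 2 - (-51 + N)/(2*w))
H = 8374
(-40392 + k(-39, -9))/(H + 21706) = (-40392 + (½)*(51 - 1*(-9) + 4*(-39))/(-39))/(8374 + 21706) = (-40392 + (½)*(-1/39)*(51 + 9 - 156))/30080 = (-40392 + (½)*(-1/39)*(-96))*(1/30080) = (-40392 + 16/13)*(1/30080) = -525080/13*1/30080 = -13127/9776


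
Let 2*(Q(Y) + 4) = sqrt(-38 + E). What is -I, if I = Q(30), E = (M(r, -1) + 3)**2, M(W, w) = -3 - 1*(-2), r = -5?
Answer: 4 - I*sqrt(34)/2 ≈ 4.0 - 2.9155*I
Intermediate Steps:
M(W, w) = -1 (M(W, w) = -3 + 2 = -1)
E = 4 (E = (-1 + 3)**2 = 2**2 = 4)
Q(Y) = -4 + I*sqrt(34)/2 (Q(Y) = -4 + sqrt(-38 + 4)/2 = -4 + sqrt(-34)/2 = -4 + (I*sqrt(34))/2 = -4 + I*sqrt(34)/2)
I = -4 + I*sqrt(34)/2 ≈ -4.0 + 2.9155*I
-I = -(-4 + I*sqrt(34)/2) = 4 - I*sqrt(34)/2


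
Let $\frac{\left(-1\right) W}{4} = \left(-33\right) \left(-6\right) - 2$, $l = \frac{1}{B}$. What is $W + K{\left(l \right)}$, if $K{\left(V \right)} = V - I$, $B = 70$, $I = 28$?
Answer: $- \frac{56839}{70} \approx -811.99$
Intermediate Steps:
$l = \frac{1}{70} \approx 0.014286$
$W = -784$ ($W = - 4 \left(\left(-33\right) \left(-6\right) - 2\right) = - 4 \left(198 - 2\right) = \left(-4\right) 196 = -784$)
$K{\left(V \right)} = -28 + V$ ($K{\left(V \right)} = V - 28 = -28 + V$)
$W + K{\left(l \right)} = -784 + \left(-28 + \frac{1}{70}\right) = -784 - \frac{1959}{70} = - \frac{56839}{70}$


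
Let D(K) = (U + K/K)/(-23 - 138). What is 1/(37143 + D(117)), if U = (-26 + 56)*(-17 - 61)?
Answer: 161/5982362 ≈ 2.6912e-5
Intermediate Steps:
U = -2340 (U = 30*(-78) = -2340)
D(K) = 2339/161 (D(K) = (-2340 + K/K)/(-23 - 138) = (-2340 + 1)/(-161) = -2339*(-1/161) = 2339/161)
1/(37143 + D(117)) = 1/(37143 + 2339/161) = 1/(5982362/161) = 161/5982362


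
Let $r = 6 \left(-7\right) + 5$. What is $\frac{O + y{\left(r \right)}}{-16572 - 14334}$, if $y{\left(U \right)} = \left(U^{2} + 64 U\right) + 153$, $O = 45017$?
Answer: $- \frac{44171}{30906} \approx -1.4292$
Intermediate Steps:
$r = -37$ ($r = -42 + 5 = -37$)
$y{\left(U \right)} = 153 + U^{2} + 64 U$
$\frac{O + y{\left(r \right)}}{-16572 - 14334} = \frac{45017 + \left(153 + \left(-37\right)^{2} + 64 \left(-37\right)\right)}{-16572 - 14334} = \frac{45017 + \left(153 + 1369 - 2368\right)}{-30906} = \left(45017 - 846\right) \left(- \frac{1}{30906}\right) = 44171 \left(- \frac{1}{30906}\right) = - \frac{44171}{30906}$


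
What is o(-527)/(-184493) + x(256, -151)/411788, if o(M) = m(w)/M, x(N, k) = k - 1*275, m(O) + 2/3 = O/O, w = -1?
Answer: -62128365335/60055868754102 ≈ -0.0010345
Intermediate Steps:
m(O) = ⅓ (m(O) = -⅔ + O/O = -⅔ + 1 = ⅓)
x(N, k) = -275 + k (x(N, k) = k - 275 = -275 + k)
o(M) = 1/(3*M)
o(-527)/(-184493) + x(256, -151)/411788 = ((⅓)/(-527))/(-184493) + (-275 - 151)/411788 = ((⅓)*(-1/527))*(-1/184493) - 426*1/411788 = -1/1581*(-1/184493) - 213/205894 = 1/291683433 - 213/205894 = -62128365335/60055868754102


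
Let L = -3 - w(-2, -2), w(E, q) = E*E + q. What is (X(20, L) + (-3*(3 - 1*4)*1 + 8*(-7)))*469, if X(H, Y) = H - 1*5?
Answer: -17822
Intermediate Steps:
w(E, q) = q + E² (w(E, q) = E² + q = q + E²)
L = -5 (L = -3 - (-2 + (-2)²) = -3 - (-2 + 4) = -3 - 1*2 = -3 - 2 = -5)
X(H, Y) = -5 + H (X(H, Y) = H - 5 = -5 + H)
(X(20, L) + (-3*(3 - 1*4)*1 + 8*(-7)))*469 = ((-5 + 20) + (-3*(3 - 1*4)*1 + 8*(-7)))*469 = (15 + (-3*(3 - 4)*1 - 56))*469 = (15 + (-3*(-1)*1 - 56))*469 = (15 + (3*1 - 56))*469 = (15 + (3 - 56))*469 = (15 - 53)*469 = -38*469 = -17822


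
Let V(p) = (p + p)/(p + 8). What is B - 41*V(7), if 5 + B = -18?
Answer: -919/15 ≈ -61.267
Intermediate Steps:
B = -23 (B = -5 - 18 = -23)
V(p) = 2*p/(8 + p) (V(p) = (2*p)/(8 + p) = 2*p/(8 + p))
B - 41*V(7) = -23 - 82*7/(8 + 7) = -23 - 82*7/15 = -23 - 41*14/15 = -23 - 574/15 = -919/15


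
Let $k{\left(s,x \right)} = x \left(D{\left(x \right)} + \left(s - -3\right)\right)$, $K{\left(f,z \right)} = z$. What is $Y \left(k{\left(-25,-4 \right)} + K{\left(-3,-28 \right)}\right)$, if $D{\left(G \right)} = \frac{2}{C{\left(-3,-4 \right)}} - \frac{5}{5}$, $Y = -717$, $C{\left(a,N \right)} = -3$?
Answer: $-47800$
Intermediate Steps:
$D{\left(G \right)} = - \frac{5}{3}$ ($D{\left(G \right)} = \frac{2}{-3} - \frac{5}{5} = 2 \left(- \frac{1}{3}\right) - 1 = - \frac{2}{3} - 1 = - \frac{5}{3}$)
$k{\left(s,x \right)} = x \left(\frac{4}{3} + s\right)$ ($k{\left(s,x \right)} = x \left(- \frac{5}{3} + \left(s - -3\right)\right) = x \left(- \frac{5}{3} + \left(s + 3\right)\right) = x \left(- \frac{5}{3} + \left(3 + s\right)\right) = x \left(\frac{4}{3} + s\right)$)
$Y \left(k{\left(-25,-4 \right)} + K{\left(-3,-28 \right)}\right) = - 717 \left(\frac{1}{3} \left(-4\right) \left(4 + 3 \left(-25\right)\right) - 28\right) = - 717 \left(\frac{1}{3} \left(-4\right) \left(4 - 75\right) - 28\right) = - 717 \left(\frac{1}{3} \left(-4\right) \left(-71\right) - 28\right) = - 717 \left(\frac{284}{3} - 28\right) = \left(-717\right) \frac{200}{3} = -47800$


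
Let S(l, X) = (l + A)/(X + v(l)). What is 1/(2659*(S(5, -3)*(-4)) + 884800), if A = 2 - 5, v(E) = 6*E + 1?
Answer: 7/6188282 ≈ 1.1312e-6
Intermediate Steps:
v(E) = 1 + 6*E
A = -3
S(l, X) = (-3 + l)/(1 + X + 6*l) (S(l, X) = (l - 3)/(X + (1 + 6*l)) = (-3 + l)/(1 + X + 6*l))
1/(2659*(S(5, -3)*(-4)) + 884800) = 1/(2659*(((-3 + 5)/(1 - 3 + 6*5))*(-4)) + 884800) = 1/(2659*((2/(1 - 3 + 30))*(-4)) + 884800) = 1/(2659*((2/28)*(-4)) + 884800) = 1/(2659*(((1/28)*2)*(-4)) + 884800) = 1/(2659*((1/14)*(-4)) + 884800) = 1/(2659*(-2/7) + 884800) = 1/(-5318/7 + 884800) = 1/(6188282/7) = 7/6188282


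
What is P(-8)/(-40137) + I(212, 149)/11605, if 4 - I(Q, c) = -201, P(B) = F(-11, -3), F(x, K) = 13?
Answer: 1615444/93157977 ≈ 0.017341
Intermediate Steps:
P(B) = 13
I(Q, c) = 205 (I(Q, c) = 4 - 1*(-201) = 4 + 201 = 205)
P(-8)/(-40137) + I(212, 149)/11605 = 13/(-40137) + 205/11605 = 13*(-1/40137) + 205*(1/11605) = -13/40137 + 41/2321 = 1615444/93157977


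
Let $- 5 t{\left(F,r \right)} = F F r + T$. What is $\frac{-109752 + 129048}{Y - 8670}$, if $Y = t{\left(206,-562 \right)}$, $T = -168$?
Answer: $\frac{9648}{2380585} \approx 0.0040528$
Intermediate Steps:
$t{\left(F,r \right)} = \frac{168}{5} - \frac{r F^{2}}{5}$ ($t{\left(F,r \right)} = - \frac{F F r - 168}{5} = - \frac{F^{2} r - 168}{5} = - \frac{r F^{2} - 168}{5} = - \frac{-168 + r F^{2}}{5} = \frac{168}{5} - \frac{r F^{2}}{5}$)
$Y = 4769840$ ($Y = \frac{168}{5} - - \frac{562 \cdot 206^{2}}{5} = \frac{168}{5} - \left(- \frac{562}{5}\right) 42436 = \frac{168}{5} + \frac{23849032}{5} = 4769840$)
$\frac{-109752 + 129048}{Y - 8670} = \frac{-109752 + 129048}{4769840 - 8670} = \frac{19296}{4761170} = 19296 \cdot \frac{1}{4761170} = \frac{9648}{2380585}$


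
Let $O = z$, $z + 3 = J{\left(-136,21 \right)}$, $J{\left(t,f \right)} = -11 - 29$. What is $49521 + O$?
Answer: $49478$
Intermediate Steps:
$J{\left(t,f \right)} = -40$
$z = -43$ ($z = -3 - 40 = -43$)
$O = -43$
$49521 + O = 49521 - 43 = 49478$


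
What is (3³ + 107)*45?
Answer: 6030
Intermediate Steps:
(3³ + 107)*45 = (27 + 107)*45 = 134*45 = 6030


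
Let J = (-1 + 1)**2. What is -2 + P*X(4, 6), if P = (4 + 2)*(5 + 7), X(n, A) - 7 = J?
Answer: 502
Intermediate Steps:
J = 0 (J = 0**2 = 0)
X(n, A) = 7 (X(n, A) = 7 + 0 = 7)
P = 72 (P = 6*12 = 72)
-2 + P*X(4, 6) = -2 + 72*7 = -2 + 504 = 502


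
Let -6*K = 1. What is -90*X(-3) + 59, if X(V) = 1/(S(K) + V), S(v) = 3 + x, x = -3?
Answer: 89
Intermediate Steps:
K = -⅙ (K = -⅙*1 = -⅙ ≈ -0.16667)
S(v) = 0 (S(v) = 3 - 3 = 0)
X(V) = 1/V (X(V) = 1/(0 + V) = 1/V)
-90*X(-3) + 59 = -90/(-3) + 59 = -90*(-⅓) + 59 = 30 + 59 = 89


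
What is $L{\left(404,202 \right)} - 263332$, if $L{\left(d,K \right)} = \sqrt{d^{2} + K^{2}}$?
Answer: $-263332 + 202 \sqrt{5} \approx -2.6288 \cdot 10^{5}$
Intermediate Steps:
$L{\left(d,K \right)} = \sqrt{K^{2} + d^{2}}$
$L{\left(404,202 \right)} - 263332 = \sqrt{202^{2} + 404^{2}} - 263332 = \sqrt{40804 + 163216} - 263332 = \sqrt{204020} - 263332 = 202 \sqrt{5} - 263332 = -263332 + 202 \sqrt{5}$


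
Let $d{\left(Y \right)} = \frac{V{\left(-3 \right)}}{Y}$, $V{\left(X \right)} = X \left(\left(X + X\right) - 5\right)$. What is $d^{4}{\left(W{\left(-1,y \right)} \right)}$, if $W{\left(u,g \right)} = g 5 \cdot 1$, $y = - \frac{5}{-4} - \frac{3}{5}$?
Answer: $\frac{303595776}{28561} \approx 10630.0$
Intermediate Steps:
$y = \frac{13}{20}$ ($y = \left(-5\right) \left(- \frac{1}{4}\right) - \frac{3}{5} = \frac{5}{4} - \frac{3}{5} = \frac{13}{20} \approx 0.65$)
$V{\left(X \right)} = X \left(-5 + 2 X\right)$ ($V{\left(X \right)} = X \left(2 X - 5\right) = X \left(-5 + 2 X\right)$)
$W{\left(u,g \right)} = 5 g$ ($W{\left(u,g \right)} = 5 g 1 = 5 g$)
$d{\left(Y \right)} = \frac{33}{Y}$ ($d{\left(Y \right)} = \frac{\left(-3\right) \left(-5 + 2 \left(-3\right)\right)}{Y} = \frac{\left(-3\right) \left(-5 - 6\right)}{Y} = \frac{\left(-3\right) \left(-11\right)}{Y} = \frac{33}{Y}$)
$d^{4}{\left(W{\left(-1,y \right)} \right)} = \left(\frac{33}{5 \cdot \frac{13}{20}}\right)^{4} = \left(\frac{33}{\frac{13}{4}}\right)^{4} = \left(33 \cdot \frac{4}{13}\right)^{4} = \left(\frac{132}{13}\right)^{4} = \frac{303595776}{28561}$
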